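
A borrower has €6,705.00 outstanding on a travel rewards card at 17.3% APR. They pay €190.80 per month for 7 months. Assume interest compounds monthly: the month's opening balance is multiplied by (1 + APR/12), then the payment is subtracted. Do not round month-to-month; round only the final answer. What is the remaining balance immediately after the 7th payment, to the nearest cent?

€6,016.85

Monthly rate r = 17.3%/12 = 1.44167% = 0.0144167.
Each month: B ← B·(1+r) − €190.80.
Month 1: interest €96.66; balance after payment €6,610.86.
Month 2: interest €95.31; balance after payment €6,515.37.
Month 3: interest €93.93; balance after payment €6,418.50.
Month 4: interest €92.53; balance after payment €6,320.23.
Month 5: interest €91.12; balance after payment €6,220.55.
Month 6: interest €89.68; balance after payment €6,119.43.
Month 7: interest €88.22; balance after payment €6,016.85.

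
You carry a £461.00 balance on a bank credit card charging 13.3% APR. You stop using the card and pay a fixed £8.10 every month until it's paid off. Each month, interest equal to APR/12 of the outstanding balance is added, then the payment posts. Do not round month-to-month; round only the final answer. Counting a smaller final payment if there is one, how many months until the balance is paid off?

Monthly rate r = 13.3%/12 = 1.10833% = 0.0110833.
Recurrence: B ← B·(1+r) − £8.10.
Month 1: interest £5.11; balance after payment £458.01.
Month 2: interest £5.08; balance after payment £454.99.
Closed form: n = −ln(1 − rB₀/P)/ln(1+r) = −ln(0.36921)/ln(1.01108) ≈ 90.398, so the balance reaches zero during payment 91.

91 months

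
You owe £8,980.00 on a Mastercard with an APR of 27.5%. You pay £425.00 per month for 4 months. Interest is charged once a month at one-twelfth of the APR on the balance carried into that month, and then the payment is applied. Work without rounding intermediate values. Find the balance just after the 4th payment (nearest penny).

£8,072.56

Monthly rate r = 27.5%/12 = 2.29167% = 0.0229167.
Each month: B ← B·(1+r) − £425.00.
Month 1: interest £205.79; balance after payment £8,760.79.
Month 2: interest £200.77; balance after payment £8,536.56.
Month 3: interest £195.63; balance after payment £8,307.19.
Month 4: interest £190.37; balance after payment £8,072.56.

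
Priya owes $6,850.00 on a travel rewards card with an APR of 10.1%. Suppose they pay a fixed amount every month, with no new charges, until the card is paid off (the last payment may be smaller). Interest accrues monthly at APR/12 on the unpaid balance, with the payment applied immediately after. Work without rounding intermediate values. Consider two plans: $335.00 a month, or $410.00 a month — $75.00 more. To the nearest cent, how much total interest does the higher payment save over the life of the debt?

Monthly rate r = 10.1%/12 = 0.841667% = 0.00841667.
At $335.00/mo: n = ⌈−ln(1 − rB₀/P)/ln(1+r)⌉ = 23 payments (last $179.15); total interest = total paid − $6,850.00 = $699.15.
At $410.00/mo: 19 payments (last $33.29); total interest $563.29.
Interest saved = $699.15 − $563.29 = $135.86.

$135.86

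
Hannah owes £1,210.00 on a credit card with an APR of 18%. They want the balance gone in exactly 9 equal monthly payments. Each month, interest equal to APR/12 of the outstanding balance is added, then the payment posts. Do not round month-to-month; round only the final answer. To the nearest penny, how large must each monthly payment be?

£144.73

Monthly rate r = 18%/12 = 1.5% = 0.015.
Level-payment amortization: P = B₀·r / (1 − (1+r)^(−n)) = 1210.00·0.015 / (1 − 1.015^(−9)).
Denominator 1 − (1+r)^(−9) = 0.12540776.
P = 18.15 / 0.12540776 ≈ 144.73.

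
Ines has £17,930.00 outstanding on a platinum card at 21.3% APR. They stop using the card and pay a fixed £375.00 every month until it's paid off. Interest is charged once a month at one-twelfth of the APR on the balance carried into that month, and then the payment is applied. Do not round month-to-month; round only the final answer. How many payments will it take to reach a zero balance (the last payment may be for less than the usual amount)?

Monthly rate r = 21.3%/12 = 1.775% = 0.01775.
Recurrence: B ← B·(1+r) − £375.00.
Month 1: interest £318.26; balance after payment £17,873.26.
Month 2: interest £317.25; balance after payment £17,815.51.
Closed form: n = −ln(1 − rB₀/P)/ln(1+r) = −ln(0.15131)/ln(1.01775) ≈ 107.330, so the balance reaches zero during payment 108.

108 payments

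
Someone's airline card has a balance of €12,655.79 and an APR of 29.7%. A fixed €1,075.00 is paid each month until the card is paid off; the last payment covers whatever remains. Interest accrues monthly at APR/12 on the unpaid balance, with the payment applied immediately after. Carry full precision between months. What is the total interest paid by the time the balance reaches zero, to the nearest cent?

Monthly rate r = 29.7%/12 = 2.475% = 0.02475.
Payoff takes n = ⌈−ln(1 − rB₀/P)/ln(1+r)⌉ = ⌈14.088⌉ = 15 payments; the last is €95.63.
Total paid = 14·€1,075.00 + €95.63 = €15,145.63.
Total interest = total paid − principal = €15,145.63 − €12,655.79 = €2,489.84.

€2,489.84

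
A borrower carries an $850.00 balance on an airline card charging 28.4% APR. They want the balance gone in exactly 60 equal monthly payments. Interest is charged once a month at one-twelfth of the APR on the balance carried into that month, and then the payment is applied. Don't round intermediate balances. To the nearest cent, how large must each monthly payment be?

Monthly rate r = 28.4%/12 = 2.36667% = 0.0236667.
Level-payment amortization: P = B₀·r / (1 − (1+r)^(−n)) = 850.00·0.0236667 / (1 − 1.02367^(−60)).
Denominator 1 − (1+r)^(−60) = 0.754254091.
P = 20.1167 / 0.754254091 ≈ 26.67.

$26.67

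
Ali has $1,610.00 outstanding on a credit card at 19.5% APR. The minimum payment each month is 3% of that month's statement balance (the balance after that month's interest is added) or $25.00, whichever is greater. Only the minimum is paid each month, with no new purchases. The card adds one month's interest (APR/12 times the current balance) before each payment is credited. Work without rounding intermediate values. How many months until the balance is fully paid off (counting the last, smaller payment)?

95 months

Monthly rate r = 19.5%/12 = 1.625% = 0.01625.
While 3% of the post-interest balance exceeds $25.00, each month B ← (B·(1+r))·(1 − 0.03), i.e. B shrinks by the factor (1+r)·0.97 = 0.98576.
This holds for months 1–48. Entering month 49 the balance is $808.90; 3% of the post-interest balance is now below $25.00, so the flat $25.00 minimum applies from here.
From month 49 a fixed $25.00 at rate r clears $808.90 in 47 more payments. Total: 48 + 47 = 95 months.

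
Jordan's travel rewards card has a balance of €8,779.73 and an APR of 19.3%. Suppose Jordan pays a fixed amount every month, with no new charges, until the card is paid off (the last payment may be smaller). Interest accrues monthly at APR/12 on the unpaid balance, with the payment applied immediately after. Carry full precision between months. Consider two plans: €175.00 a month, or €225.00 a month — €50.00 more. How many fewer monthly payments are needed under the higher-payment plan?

42 fewer payments

Monthly rate r = 19.3%/12 = 1.60833% = 0.0160833.
At €175.00/mo: n = ⌈−ln(1 − rB₀/P)/ln(1+r)⌉ = 104 payments (last €12.59); total interest = total paid − €8,779.73 = €9,257.86.
At €225.00/mo: 62 payments (last €204.31); total interest €5,149.58.
Payments saved = 104 − 62 = 42.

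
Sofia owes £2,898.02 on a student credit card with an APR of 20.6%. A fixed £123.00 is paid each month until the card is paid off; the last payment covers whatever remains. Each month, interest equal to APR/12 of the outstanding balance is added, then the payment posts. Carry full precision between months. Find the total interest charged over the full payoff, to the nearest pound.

£848

Monthly rate r = 20.6%/12 = 1.71667% = 0.0171667.
Payoff takes n = ⌈−ln(1 − rB₀/P)/ln(1+r)⌉ = ⌈30.450⌉ = 31 payments; the last is £55.67.
Total paid = 30·£123.00 + £55.67 = £3,745.67.
Total interest = total paid − principal = £3,745.67 − £2,898.02 = £847.65.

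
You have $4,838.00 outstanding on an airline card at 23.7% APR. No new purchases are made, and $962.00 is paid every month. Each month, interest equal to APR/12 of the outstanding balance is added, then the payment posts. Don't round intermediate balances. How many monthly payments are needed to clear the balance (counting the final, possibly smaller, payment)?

6 months

Monthly rate r = 23.7%/12 = 1.975% = 0.01975.
Recurrence: B ← B·(1+r) − $962.00.
Month 1: interest $95.55; balance after payment $3,971.55.
Month 2: interest $78.44; balance after payment $3,087.99.
Month 3: interest $60.99; balance after payment $2,186.98.
Month 4: interest $43.19; balance after payment $1,268.17.
Month 5: interest $25.05; balance after payment $331.22.
Month 6: interest $6.54; balance after payment $0.00.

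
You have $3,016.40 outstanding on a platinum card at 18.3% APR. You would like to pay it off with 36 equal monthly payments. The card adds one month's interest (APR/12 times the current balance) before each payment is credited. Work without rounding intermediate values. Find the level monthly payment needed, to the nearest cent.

$109.50

Monthly rate r = 18.3%/12 = 1.525% = 0.01525.
Level-payment amortization: P = B₀·r / (1 − (1+r)^(−n)) = 3016.40·0.01525 / (1 − 1.01525^(−36)).
Denominator 1 − (1+r)^(−36) = 0.420074686.
P = 46.0001 / 0.420074686 ≈ 109.50.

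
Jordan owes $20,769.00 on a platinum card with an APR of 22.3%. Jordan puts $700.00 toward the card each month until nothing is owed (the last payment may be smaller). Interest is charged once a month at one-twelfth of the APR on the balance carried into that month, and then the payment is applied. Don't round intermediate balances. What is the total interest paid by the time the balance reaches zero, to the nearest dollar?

Monthly rate r = 22.3%/12 = 1.85833% = 0.0185833.
Payoff takes n = ⌈−ln(1 − rB₀/P)/ln(1+r)⌉ = ⌈43.532⌉ = 44 payments; the last is $374.25.
Total paid = 43·$700.00 + $374.25 = $30,474.25.
Total interest = total paid − principal = $30,474.25 − $20,769.00 = $9,705.25.

$9,705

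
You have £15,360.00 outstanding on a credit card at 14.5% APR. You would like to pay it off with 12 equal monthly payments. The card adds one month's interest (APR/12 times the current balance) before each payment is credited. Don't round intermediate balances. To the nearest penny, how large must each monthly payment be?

Monthly rate r = 14.5%/12 = 1.20833% = 0.0120833.
Level-payment amortization: P = B₀·r / (1 − (1+r)^(−n)) = 15360.00·0.0120833 / (1 − 1.01208^(−12)).
Denominator 1 − (1+r)^(−12) = 0.134225634.
P = 185.6 / 0.134225634 ≈ 1382.75.

£1,382.75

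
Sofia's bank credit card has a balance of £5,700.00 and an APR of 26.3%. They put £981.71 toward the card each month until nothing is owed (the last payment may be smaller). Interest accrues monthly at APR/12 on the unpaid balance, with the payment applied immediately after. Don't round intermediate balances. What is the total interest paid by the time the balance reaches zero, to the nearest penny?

£465.42

Monthly rate r = 26.3%/12 = 2.19167% = 0.0219167.
Payoff takes n = ⌈−ln(1 − rB₀/P)/ln(1+r)⌉ = ⌈6.278⌉ = 7 payments; the last is £275.16.
Total paid = 6·£981.71 + £275.16 = £6,165.42.
Total interest = total paid − principal = £6,165.42 − £5,700.00 = £465.42.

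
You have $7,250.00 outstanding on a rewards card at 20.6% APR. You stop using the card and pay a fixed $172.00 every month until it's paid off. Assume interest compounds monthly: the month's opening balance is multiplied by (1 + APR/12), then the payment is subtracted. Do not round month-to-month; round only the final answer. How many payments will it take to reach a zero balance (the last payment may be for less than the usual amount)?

Monthly rate r = 20.6%/12 = 1.71667% = 0.0171667.
Recurrence: B ← B·(1+r) − $172.00.
Month 1: interest $124.46; balance after payment $7,202.46.
Month 2: interest $123.64; balance after payment $7,154.10.
Closed form: n = −ln(1 − rB₀/P)/ln(1+r) = −ln(0.27641)/ln(1.01717) ≈ 75.547, so the balance reaches zero during payment 76.

76 payments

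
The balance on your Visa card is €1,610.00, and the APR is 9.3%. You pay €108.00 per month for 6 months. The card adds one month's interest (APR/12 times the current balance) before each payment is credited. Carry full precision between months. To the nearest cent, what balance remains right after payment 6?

Monthly rate r = 9.3%/12 = 0.775% = 0.00775.
Each month: B ← B·(1+r) − €108.00.
Month 1: interest €12.48; balance after payment €1,514.48.
Month 2: interest €11.74; balance after payment €1,418.21.
Month 3: interest €10.99; balance after payment €1,321.21.
Month 4: interest €10.24; balance after payment €1,223.45.
Month 5: interest €9.48; balance after payment €1,124.93.
Month 6: interest €8.72; balance after payment €1,025.65.

€1,025.65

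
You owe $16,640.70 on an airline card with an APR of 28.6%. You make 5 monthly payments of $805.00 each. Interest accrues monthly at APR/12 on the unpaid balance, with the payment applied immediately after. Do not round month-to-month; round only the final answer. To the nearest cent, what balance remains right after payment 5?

Monthly rate r = 28.6%/12 = 2.38333% = 0.0238333.
Each month: B ← B·(1+r) − $805.00.
Month 1: interest $396.60; balance after payment $16,232.30.
Month 2: interest $386.87; balance after payment $15,814.17.
Month 3: interest $376.90; balance after payment $15,386.08.
Month 4: interest $366.70; balance after payment $14,947.78.
Month 5: interest $356.26; balance after payment $14,499.03.

$14,499.03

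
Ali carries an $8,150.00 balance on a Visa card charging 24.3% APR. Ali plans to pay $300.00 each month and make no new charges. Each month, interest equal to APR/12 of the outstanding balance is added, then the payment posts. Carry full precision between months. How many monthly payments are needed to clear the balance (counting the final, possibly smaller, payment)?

Monthly rate r = 24.3%/12 = 2.025% = 0.02025.
Recurrence: B ← B·(1+r) − $300.00.
Month 1: interest $165.04; balance after payment $8,015.04.
Month 2: interest $162.30; balance after payment $7,877.34.
Closed form: n = −ln(1 − rB₀/P)/ln(1+r) = −ln(0.44988)/ln(1.02025) ≈ 39.844, so the balance reaches zero during payment 40.

40 months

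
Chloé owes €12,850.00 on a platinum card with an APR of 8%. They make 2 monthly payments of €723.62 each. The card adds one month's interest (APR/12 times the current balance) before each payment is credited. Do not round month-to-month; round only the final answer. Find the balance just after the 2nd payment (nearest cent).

Monthly rate r = 8%/12 = 0.666667% = 0.00666667.
Each month: B ← B·(1+r) − €723.62.
Month 1: interest €85.67; balance after payment €12,212.05.
Month 2: interest €81.41; balance after payment €11,569.84.

€11,569.84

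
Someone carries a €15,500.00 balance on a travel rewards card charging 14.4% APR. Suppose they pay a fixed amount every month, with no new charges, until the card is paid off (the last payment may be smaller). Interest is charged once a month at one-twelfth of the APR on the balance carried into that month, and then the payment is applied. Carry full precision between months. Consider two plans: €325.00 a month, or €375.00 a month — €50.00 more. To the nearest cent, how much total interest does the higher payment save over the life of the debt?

€1,600.71

Monthly rate r = 14.4%/12 = 1.2% = 0.012.
At €325.00/mo: n = ⌈−ln(1 − rB₀/P)/ln(1+r)⌉ = 72 payments (last €66.32); total interest = total paid − €15,500.00 = €7,641.32.
At €375.00/mo: 58 payments (last €165.61); total interest €6,040.61.
Interest saved = €7,641.32 − €6,040.61 = €1,600.71.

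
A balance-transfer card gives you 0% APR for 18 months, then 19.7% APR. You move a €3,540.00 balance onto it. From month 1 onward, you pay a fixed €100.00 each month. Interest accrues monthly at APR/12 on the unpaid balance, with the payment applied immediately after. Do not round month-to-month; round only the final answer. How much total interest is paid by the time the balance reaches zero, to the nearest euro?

Promo months 1–18 at r₀ = 0%/12 = 0; months 19+ at r₁ = 19.7%/12 = 0.0164167.
After month 18 (no interest yet): B = €3,540.00 − 18·€100.00 = €1,740.00.
Then at r₁ with €100.00/mo: n₂ = −ln(1 − r₁·B/P)/ln(1+r₁) ≈ 20.66 → 21 more payments.
Total paid = 38·€100.00 + €65.99 = €3,865.99; interest = €3,865.99 − €3,540.00 = €325.99.

€326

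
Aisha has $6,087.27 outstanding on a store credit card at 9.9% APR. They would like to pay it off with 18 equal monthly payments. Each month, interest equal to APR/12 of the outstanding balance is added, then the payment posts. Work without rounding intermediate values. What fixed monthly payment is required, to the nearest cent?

Monthly rate r = 9.9%/12 = 0.825% = 0.00825.
Level-payment amortization: P = B₀·r / (1 − (1+r)^(−n)) = 6087.27·0.00825 / (1 − 1.00825^(−18)).
Denominator 1 − (1+r)^(−18) = 0.13747469.
P = 50.22 / 0.13747469 ≈ 365.30.

$365.30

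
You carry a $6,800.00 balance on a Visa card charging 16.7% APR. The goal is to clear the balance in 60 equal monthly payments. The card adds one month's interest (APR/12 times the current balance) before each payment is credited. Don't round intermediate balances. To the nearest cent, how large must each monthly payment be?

Monthly rate r = 16.7%/12 = 1.39167% = 0.0139167.
Level-payment amortization: P = B₀·r / (1 − (1+r)^(−n)) = 6800.00·0.0139167 / (1 − 1.01392^(−60)).
Denominator 1 − (1+r)^(−60) = 0.563620561.
P = 94.6333 / 0.563620561 ≈ 167.90.

$167.90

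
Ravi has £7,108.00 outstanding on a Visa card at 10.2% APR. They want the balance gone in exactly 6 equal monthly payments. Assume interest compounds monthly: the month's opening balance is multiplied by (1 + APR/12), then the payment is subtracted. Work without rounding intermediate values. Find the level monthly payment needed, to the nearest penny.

£1,220.16

Monthly rate r = 10.2%/12 = 0.85% = 0.0085.
Level-payment amortization: P = B₀·r / (1 − (1+r)^(−n)) = 7108.00·0.0085 / (1 − 1.0085^(−6)).
Denominator 1 − (1+r)^(−6) = 0.0495164943.
P = 60.418 / 0.0495164943 ≈ 1220.16.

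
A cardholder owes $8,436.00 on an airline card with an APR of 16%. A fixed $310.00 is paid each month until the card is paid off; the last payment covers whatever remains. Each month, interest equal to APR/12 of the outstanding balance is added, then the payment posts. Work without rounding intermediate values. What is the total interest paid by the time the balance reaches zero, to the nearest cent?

$2,113.30

Monthly rate r = 16%/12 = 1.33333% = 0.0133333.
Payoff takes n = ⌈−ln(1 − rB₀/P)/ln(1+r)⌉ = ⌈34.030⌉ = 35 payments; the last is $9.30.
Total paid = 34·$310.00 + $9.30 = $10,549.30.
Total interest = total paid − principal = $10,549.30 − $8,436.00 = $2,113.30.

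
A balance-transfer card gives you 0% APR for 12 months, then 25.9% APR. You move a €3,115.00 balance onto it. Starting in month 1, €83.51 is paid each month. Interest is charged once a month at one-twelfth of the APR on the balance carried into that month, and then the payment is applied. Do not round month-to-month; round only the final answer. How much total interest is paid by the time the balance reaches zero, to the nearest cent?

Promo months 1–12 at r₀ = 0%/12 = 0; months 13+ at r₁ = 25.9%/12 = 0.0215833.
After month 12 (no interest yet): B = €3,115.00 − 12·€83.51 = €2,112.88.
Then at r₁ with €83.51/mo: n₂ = −ln(1 − r₁·B/P)/ln(1+r₁) ≈ 36.99 → 37 more payments.
Total paid = 48·€83.51 + €82.52 = €4,091.00; interest = €4,091.00 − €3,115.00 = €976.00.

€976.00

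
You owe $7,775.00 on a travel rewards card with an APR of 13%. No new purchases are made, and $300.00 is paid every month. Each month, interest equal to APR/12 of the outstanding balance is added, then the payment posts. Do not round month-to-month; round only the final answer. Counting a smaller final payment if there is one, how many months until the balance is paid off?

31 months

Monthly rate r = 13%/12 = 1.08333% = 0.0108333.
Recurrence: B ← B·(1+r) − $300.00.
Month 1: interest $84.23; balance after payment $7,559.23.
Month 2: interest $81.89; balance after payment $7,341.12.
Closed form: n = −ln(1 − rB₀/P)/ln(1+r) = −ln(0.71924)/ln(1.01083) ≈ 30.586, so the balance reaches zero during payment 31.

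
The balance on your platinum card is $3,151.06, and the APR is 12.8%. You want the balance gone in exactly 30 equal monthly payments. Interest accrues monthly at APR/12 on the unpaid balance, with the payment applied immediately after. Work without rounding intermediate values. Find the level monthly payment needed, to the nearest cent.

$123.29

Monthly rate r = 12.8%/12 = 1.06667% = 0.0106667.
Level-payment amortization: P = B₀·r / (1 − (1+r)^(−n)) = 3151.06·0.0106667 / (1 − 1.01067^(−30)).
Denominator 1 − (1+r)^(−30) = 0.272619368.
P = 33.6113 / 0.272619368 ≈ 123.29.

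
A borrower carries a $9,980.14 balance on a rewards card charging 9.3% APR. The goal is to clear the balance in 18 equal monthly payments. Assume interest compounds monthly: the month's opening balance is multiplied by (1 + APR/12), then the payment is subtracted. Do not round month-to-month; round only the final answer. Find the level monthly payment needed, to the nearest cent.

$596.17

Monthly rate r = 9.3%/12 = 0.775% = 0.00775.
Level-payment amortization: P = B₀·r / (1 − (1+r)^(−n)) = 9980.14·0.00775 / (1 − 1.00775^(−18)).
Denominator 1 − (1+r)^(−18) = 0.129739089.
P = 77.3461 / 0.129739089 ≈ 596.17.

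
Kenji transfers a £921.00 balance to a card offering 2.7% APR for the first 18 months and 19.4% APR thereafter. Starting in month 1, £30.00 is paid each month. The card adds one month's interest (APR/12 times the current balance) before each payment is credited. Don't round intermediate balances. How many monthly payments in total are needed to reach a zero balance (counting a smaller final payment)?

34 payments

Promo months 1–18 at r₀ = 2.7%/12 = 0.00225; months 19+ at r₁ = 19.4%/12 = 0.0161667.
After month 18: iterate B ← B·(1+r₀) − £30.00 for 18 months → £408.57.
Then at r₁ with £30.00/mo: n₂ = −ln(1 − r₁·B/P)/ln(1+r₁) ≈ 15.51 → 16 more payments.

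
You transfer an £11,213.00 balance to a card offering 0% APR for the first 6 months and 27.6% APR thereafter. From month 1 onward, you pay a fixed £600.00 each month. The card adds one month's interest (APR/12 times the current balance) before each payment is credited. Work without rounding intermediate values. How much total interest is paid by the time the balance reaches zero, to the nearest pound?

Promo months 1–6 at r₀ = 0%/12 = 0; months 7+ at r₁ = 27.6%/12 = 0.023.
After month 6 (no interest yet): B = £11,213.00 − 6·£600.00 = £7,613.00.
Then at r₁ with £600.00/mo: n₂ = −ln(1 − r₁·B/P)/ln(1+r₁) ≈ 15.18 → 16 more payments.
Total paid = 21·£600.00 + £106.03 = £12,706.03; interest = £12,706.03 − £11,213.00 = £1,493.03.

£1,493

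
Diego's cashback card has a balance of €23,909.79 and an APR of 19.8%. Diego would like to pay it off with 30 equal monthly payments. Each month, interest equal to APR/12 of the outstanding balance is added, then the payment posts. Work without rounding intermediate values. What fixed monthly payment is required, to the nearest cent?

€1,016.88

Monthly rate r = 19.8%/12 = 1.65% = 0.0165.
Level-payment amortization: P = B₀·r / (1 − (1+r)^(−n)) = 23909.79·0.0165 / (1 − 1.0165^(−30)).
Denominator 1 − (1+r)^(−30) = 0.387961826.
P = 394.512 / 0.387961826 ≈ 1016.88.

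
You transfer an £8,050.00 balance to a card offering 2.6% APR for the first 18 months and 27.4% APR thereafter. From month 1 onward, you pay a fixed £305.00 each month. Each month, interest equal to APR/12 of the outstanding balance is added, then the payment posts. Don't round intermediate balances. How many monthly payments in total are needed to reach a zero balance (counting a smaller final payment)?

29 payments

Promo months 1–18 at r₀ = 2.6%/12 = 0.00216667; months 19+ at r₁ = 27.4%/12 = 0.0228333.
After month 18: iterate B ← B·(1+r₀) − £305.00 for 18 months → £2,777.51.
Then at r₁ with £305.00/mo: n₂ = −ln(1 − r₁·B/P)/ln(1+r₁) ≈ 10.33 → 11 more payments.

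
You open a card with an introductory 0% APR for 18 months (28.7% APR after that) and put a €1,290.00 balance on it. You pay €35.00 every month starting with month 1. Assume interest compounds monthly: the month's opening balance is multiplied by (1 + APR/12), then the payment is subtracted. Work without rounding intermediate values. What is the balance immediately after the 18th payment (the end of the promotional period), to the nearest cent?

Promo months 1–18 at r₀ = 0%/12 = 0; months 19+ at r₁ = 28.7%/12 = 0.0239167.
After month 18 (no interest yet): B = €1,290.00 − 18·€35.00 = €660.00.

€660.00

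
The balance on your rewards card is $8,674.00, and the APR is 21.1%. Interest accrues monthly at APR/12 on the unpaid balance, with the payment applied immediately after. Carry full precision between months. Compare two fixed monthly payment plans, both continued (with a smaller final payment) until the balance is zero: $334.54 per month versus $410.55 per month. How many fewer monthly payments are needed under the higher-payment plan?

Monthly rate r = 21.1%/12 = 1.75833% = 0.0175833.
At $334.54/mo: n = ⌈−ln(1 − rB₀/P)/ln(1+r)⌉ = 35 payments (last $307.11); total interest = total paid − $8,674.00 = $3,007.47.
At $410.55/mo: 27 payments (last $265.08); total interest $2,265.38.
Payments saved = 35 − 27 = 8.

8 fewer payments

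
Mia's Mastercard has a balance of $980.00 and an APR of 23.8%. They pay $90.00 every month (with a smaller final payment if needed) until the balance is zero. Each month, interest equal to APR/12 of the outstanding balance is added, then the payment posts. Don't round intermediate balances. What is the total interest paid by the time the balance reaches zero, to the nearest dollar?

Monthly rate r = 23.8%/12 = 1.98333% = 0.0198333.
Payoff takes n = ⌈−ln(1 − rB₀/P)/ln(1+r)⌉ = ⌈12.388⌉ = 13 payments; the last is $35.17.
Total paid = 12·$90.00 + $35.17 = $1,115.17.
Total interest = total paid − principal = $1,115.17 − $980.00 = $135.17.

$135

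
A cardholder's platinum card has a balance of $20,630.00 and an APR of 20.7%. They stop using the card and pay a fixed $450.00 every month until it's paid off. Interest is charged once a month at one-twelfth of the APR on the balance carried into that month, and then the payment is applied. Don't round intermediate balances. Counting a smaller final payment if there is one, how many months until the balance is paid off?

92 payments

Monthly rate r = 20.7%/12 = 1.725% = 0.01725.
Recurrence: B ← B·(1+r) − $450.00.
Month 1: interest $355.87; balance after payment $20,535.87.
Month 2: interest $354.24; balance after payment $20,440.11.
Closed form: n = −ln(1 − rB₀/P)/ln(1+r) = −ln(0.20918)/ln(1.01725) ≈ 91.478, so the balance reaches zero during payment 92.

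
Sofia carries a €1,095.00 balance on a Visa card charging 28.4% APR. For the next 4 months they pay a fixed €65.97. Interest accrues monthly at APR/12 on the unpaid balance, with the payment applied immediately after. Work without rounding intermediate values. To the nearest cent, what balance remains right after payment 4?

Monthly rate r = 28.4%/12 = 2.36667% = 0.0236667.
Each month: B ← B·(1+r) − €65.97.
Month 1: interest €25.91; balance after payment €1,054.94.
Month 2: interest €24.97; balance after payment €1,013.94.
Month 3: interest €24.00; balance after payment €971.97.
Month 4: interest €23.00; balance after payment €929.00.

€929.00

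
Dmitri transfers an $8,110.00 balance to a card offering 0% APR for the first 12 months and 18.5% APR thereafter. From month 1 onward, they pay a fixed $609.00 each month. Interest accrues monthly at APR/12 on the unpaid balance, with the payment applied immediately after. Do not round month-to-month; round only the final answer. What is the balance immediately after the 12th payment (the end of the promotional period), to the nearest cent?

Promo months 1–12 at r₀ = 0%/12 = 0; months 13+ at r₁ = 18.5%/12 = 0.0154167.
After month 12 (no interest yet): B = $8,110.00 − 12·$609.00 = $802.00.

$802.00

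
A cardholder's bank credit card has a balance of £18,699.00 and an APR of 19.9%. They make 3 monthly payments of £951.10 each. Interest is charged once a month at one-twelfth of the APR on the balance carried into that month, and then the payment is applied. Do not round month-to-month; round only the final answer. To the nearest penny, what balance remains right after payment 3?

Monthly rate r = 19.9%/12 = 1.65833% = 0.0165833.
Each month: B ← B·(1+r) − £951.10.
Month 1: interest £310.09; balance after payment £18,057.99.
Month 2: interest £299.46; balance after payment £17,406.35.
Month 3: interest £288.66; balance after payment £16,743.91.

£16,743.91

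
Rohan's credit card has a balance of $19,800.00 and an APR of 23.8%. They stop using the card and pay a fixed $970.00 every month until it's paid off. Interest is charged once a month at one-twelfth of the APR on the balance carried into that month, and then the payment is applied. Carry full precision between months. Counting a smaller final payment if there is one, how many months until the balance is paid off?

Monthly rate r = 23.8%/12 = 1.98333% = 0.0198333.
Recurrence: B ← B·(1+r) − $970.00.
Month 1: interest $392.70; balance after payment $19,222.70.
Month 2: interest $381.25; balance after payment $18,633.95.
Closed form: n = −ln(1 − rB₀/P)/ln(1+r) = −ln(0.59515)/ln(1.01983) ≈ 26.423, so the balance reaches zero during payment 27.

27 payments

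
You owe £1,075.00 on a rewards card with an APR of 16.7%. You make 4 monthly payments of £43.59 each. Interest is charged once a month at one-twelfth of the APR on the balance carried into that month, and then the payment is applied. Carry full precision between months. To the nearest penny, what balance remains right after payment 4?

£958.07

Monthly rate r = 16.7%/12 = 1.39167% = 0.0139167.
Each month: B ← B·(1+r) − £43.59.
Month 1: interest £14.96; balance after payment £1,046.37.
Month 2: interest £14.56; balance after payment £1,017.34.
Month 3: interest £14.16; balance after payment £987.91.
Month 4: interest £13.75; balance after payment £958.07.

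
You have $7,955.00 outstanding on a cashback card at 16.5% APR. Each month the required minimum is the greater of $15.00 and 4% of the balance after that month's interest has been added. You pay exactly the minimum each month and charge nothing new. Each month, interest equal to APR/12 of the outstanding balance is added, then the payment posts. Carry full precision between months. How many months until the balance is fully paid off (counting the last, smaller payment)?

144 months

Monthly rate r = 16.5%/12 = 1.375% = 0.01375.
While 4% of the post-interest balance exceeds $15.00, each month B ← (B·(1+r))·(1 − 0.04), i.e. B shrinks by the factor (1+r)·0.96 = 0.9732.
This holds for months 1–113. Entering month 114 the balance is $369.38; 4% of the post-interest balance is now below $15.00, so the flat $15.00 minimum applies from here.
From month 114 a fixed $15.00 at rate r clears $369.38 in 31 more payments. Total: 113 + 31 = 144 months.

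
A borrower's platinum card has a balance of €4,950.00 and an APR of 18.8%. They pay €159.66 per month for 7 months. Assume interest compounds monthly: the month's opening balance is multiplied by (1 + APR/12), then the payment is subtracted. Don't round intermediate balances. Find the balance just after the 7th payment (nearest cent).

Monthly rate r = 18.8%/12 = 1.56667% = 0.0156667.
Each month: B ← B·(1+r) − €159.66.
Month 1: interest €77.55; balance after payment €4,867.89.
Month 2: interest €76.26; balance after payment €4,784.49.
Month 3: interest €74.96; balance after payment €4,699.79.
Month 4: interest €73.63; balance after payment €4,613.76.
Month 5: interest €72.28; balance after payment €4,526.38.
Month 6: interest €70.91; balance after payment €4,437.64.
Month 7: interest €69.52; balance after payment €4,347.50.

€4,347.50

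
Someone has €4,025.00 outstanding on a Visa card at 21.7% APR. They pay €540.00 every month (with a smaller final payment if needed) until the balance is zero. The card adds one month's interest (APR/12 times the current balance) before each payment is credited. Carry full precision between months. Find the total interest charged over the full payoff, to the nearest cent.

Monthly rate r = 21.7%/12 = 1.80833% = 0.0180833.
Payoff takes n = ⌈−ln(1 − rB₀/P)/ln(1+r)⌉ = ⌈8.078⌉ = 9 payments; the last is €42.72.
Total paid = 8·€540.00 + €42.72 = €4,362.72.
Total interest = total paid − principal = €4,362.72 − €4,025.00 = €337.72.

€337.72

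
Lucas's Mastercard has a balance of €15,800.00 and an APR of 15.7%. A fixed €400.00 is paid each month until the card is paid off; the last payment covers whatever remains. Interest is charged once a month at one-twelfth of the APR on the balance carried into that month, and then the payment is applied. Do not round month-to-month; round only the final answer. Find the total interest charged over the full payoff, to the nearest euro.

€6,581

Monthly rate r = 15.7%/12 = 1.30833% = 0.0130833.
Payoff takes n = ⌈−ln(1 − rB₀/P)/ln(1+r)⌉ = ⌈55.953⌉ = 56 payments; the last is €381.41.
Total paid = 55·€400.00 + €381.41 = €22,381.41.
Total interest = total paid − principal = €22,381.41 − €15,800.00 = €6,581.41.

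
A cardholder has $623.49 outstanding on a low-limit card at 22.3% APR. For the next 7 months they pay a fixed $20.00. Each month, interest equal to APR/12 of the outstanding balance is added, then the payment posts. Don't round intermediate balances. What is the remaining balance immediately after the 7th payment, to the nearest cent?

$561.21

Monthly rate r = 22.3%/12 = 1.85833% = 0.0185833.
Each month: B ← B·(1+r) − $20.00.
Month 1: interest $11.59; balance after payment $615.08.
Month 2: interest $11.43; balance after payment $606.51.
Month 3: interest $11.27; balance after payment $597.78.
Month 4: interest $11.11; balance after payment $588.89.
Month 5: interest $10.94; balance after payment $579.83.
Month 6: interest $10.78; balance after payment $570.60.
Month 7: interest $10.60; balance after payment $561.21.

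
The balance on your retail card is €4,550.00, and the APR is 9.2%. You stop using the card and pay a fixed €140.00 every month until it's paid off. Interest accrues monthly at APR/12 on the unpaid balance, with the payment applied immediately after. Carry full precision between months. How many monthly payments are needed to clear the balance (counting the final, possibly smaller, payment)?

38 payments

Monthly rate r = 9.2%/12 = 0.766667% = 0.00766667.
Recurrence: B ← B·(1+r) − €140.00.
Month 1: interest €34.88; balance after payment €4,444.88.
Month 2: interest €34.08; balance after payment €4,338.96.
Closed form: n = −ln(1 − rB₀/P)/ln(1+r) = −ln(0.75083)/ln(1.00767) ≈ 37.522, so the balance reaches zero during payment 38.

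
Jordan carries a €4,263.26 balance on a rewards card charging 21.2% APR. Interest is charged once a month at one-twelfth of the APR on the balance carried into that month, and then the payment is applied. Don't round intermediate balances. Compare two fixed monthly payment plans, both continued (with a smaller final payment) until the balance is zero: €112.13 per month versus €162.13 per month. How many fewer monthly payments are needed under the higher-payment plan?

Monthly rate r = 21.2%/12 = 1.76667% = 0.0176667.
At €112.13/mo: n = ⌈−ln(1 − rB₀/P)/ln(1+r)⌉ = 64 payments (last €67.73); total interest = total paid − €4,263.26 = €2,868.66.
At €162.13/mo: 36 payments (last €108.76); total interest €1,520.05.
Payments saved = 64 − 36 = 28.

28 fewer payments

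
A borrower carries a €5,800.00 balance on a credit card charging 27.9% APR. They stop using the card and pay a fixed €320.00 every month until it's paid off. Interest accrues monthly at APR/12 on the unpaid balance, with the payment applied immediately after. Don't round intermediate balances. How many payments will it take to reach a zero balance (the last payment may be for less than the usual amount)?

Monthly rate r = 27.9%/12 = 2.325% = 0.02325.
Recurrence: B ← B·(1+r) − €320.00.
Month 1: interest €134.85; balance after payment €5,614.85.
Month 2: interest €130.55; balance after payment €5,425.40.
Closed form: n = −ln(1 − rB₀/P)/ln(1+r) = −ln(0.57859)/ln(1.02325) ≈ 23.806, so the balance reaches zero during payment 24.

24 months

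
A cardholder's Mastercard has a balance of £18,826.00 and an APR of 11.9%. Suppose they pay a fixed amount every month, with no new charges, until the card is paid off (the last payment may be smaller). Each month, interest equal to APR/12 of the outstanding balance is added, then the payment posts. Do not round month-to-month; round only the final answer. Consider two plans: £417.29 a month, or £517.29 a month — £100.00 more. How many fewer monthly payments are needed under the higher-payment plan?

15 fewer payments

Monthly rate r = 11.9%/12 = 0.991667% = 0.00991667.
At £417.29/mo: n = ⌈−ln(1 − rB₀/P)/ln(1+r)⌉ = 61 payments (last £43.86); total interest = total paid − £18,826.00 = £6,255.26.
At £517.29/mo: 46 payments (last £191.73); total interest £4,643.78.
Payments saved = 61 − 46 = 15.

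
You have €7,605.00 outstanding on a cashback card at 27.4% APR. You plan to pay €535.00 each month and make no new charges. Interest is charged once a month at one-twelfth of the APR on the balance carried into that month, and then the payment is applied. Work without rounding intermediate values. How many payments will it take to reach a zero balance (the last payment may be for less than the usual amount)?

18 payments

Monthly rate r = 27.4%/12 = 2.28333% = 0.0228333.
Recurrence: B ← B·(1+r) − €535.00.
Month 1: interest €173.65; balance after payment €7,243.65.
Month 2: interest €165.40; balance after payment €6,874.04.
Closed form: n = −ln(1 − rB₀/P)/ln(1+r) = −ln(0.67543)/ln(1.02283) ≈ 17.381, so the balance reaches zero during payment 18.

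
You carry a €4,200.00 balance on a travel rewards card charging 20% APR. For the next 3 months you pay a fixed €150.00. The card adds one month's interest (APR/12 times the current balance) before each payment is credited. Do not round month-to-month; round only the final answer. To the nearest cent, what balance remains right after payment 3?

Monthly rate r = 20%/12 = 1.66667% = 0.0166667.
Each month: B ← B·(1+r) − €150.00.
Month 1: interest €70.00; balance after payment €4,120.00.
Month 2: interest €68.67; balance after payment €4,038.67.
Month 3: interest €67.31; balance after payment €3,955.98.

€3,955.98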